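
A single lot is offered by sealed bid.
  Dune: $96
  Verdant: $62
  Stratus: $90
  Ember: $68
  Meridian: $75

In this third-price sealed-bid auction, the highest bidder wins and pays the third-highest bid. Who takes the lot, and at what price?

Dune pays $75

Sorting bids: 96 (Dune) > 90 (Stratus) > 75 (Meridian) > 68 (Ember) > 62 (Verdant)
Dune wins; payment is bid #3 in the ranking = $75.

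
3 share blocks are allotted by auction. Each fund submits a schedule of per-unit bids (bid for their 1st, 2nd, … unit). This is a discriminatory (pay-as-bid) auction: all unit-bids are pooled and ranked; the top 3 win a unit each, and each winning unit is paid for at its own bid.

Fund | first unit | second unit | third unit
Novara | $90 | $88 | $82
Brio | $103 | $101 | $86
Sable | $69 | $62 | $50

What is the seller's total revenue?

All unit-bids, highest first — top 3: 103 (Brio-1), 101 (Brio-2), 90 (Novara-1)
Next rejected bid: $88 (not a price — pay-as-bid).
Each winning unit pays its own bid.
Revenue = 103 + 101 + 90 = $294.

Total revenue: $294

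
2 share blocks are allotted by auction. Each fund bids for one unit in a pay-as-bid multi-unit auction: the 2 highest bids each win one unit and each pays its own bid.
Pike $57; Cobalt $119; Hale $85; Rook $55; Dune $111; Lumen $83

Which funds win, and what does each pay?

Cobalt $119, Dune $111

Ordering the bids: 119 (Cobalt), 111 (Dune), 85 (Hale), 83 (Lumen), …
The 2 highest are Cobalt, Dune.
Each winner pays its own bid: Cobalt $119, Dune $111.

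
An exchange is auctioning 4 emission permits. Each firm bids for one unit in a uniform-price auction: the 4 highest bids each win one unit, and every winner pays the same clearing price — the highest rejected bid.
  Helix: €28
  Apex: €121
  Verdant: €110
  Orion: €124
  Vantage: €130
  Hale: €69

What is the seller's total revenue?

Total revenue: €276

Ordering the bids: 130 (Vantage), 124 (Orion), 121 (Apex), 110 (Verdant), 69 (Hale), 28 (Helix)
Winners (4 units): Vantage, Orion, Apex, Verdant.
First losing bid is Hale's €69, which sets the uniform price.
Total revenue = 4 × €69 = €276.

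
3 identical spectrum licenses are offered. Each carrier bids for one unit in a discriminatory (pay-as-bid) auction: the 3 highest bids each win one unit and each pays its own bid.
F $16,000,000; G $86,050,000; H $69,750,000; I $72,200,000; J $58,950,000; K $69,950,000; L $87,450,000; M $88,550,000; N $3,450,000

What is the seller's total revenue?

Total revenue: $262,050,000

Ordering the bids: 88,550,000 (M), 87,450,000 (L), 86,050,000 (G), 72,200,000 (I), 69,950,000 (K), …
The 3 highest are M, L, G.
Total revenue = 88,550,000 + 87,450,000 + 86,050,000 = $262,050,000.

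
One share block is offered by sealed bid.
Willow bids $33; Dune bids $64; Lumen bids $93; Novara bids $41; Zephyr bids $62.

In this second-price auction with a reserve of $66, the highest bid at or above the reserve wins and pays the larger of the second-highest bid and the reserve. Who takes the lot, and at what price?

Bids in order: 93 (Lumen) > 64 (Dune) > 62 (Zephyr) > 41 (Novara) > 33 (Willow)
Highest eligible bid: Lumen at $93.
max(second-highest $64, reserve $66) = $66.

Lumen pays $66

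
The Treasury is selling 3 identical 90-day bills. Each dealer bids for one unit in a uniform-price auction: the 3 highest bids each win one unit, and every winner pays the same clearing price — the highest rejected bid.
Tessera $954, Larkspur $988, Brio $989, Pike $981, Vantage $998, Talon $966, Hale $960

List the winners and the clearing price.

Vantage, Brio, Larkspur; each pays $981

Sorting: 998 (Vantage), 989 (Brio), 988 (Larkspur), 981 (Pike), 966 (Talon), …
The 3 highest are Vantage, Brio, Larkspur.
First losing bid is Pike's $981, which sets the uniform price.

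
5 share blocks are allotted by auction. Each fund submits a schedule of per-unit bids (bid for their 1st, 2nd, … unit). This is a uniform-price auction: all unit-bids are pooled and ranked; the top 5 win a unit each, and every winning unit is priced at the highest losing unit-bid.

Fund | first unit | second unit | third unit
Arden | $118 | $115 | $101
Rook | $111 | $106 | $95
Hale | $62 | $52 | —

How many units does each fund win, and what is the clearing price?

All unit-bids, highest first — top 5: 118 (Arden-1), 115 (Arden-2), 111 (Rook-1), 106 (Rook-2), 101 (Arden-3)
The (k+1)-th unit-bid is $95.
Allocation: Arden 3, Rook 2.

Arden 3, Rook 2; clearing price $95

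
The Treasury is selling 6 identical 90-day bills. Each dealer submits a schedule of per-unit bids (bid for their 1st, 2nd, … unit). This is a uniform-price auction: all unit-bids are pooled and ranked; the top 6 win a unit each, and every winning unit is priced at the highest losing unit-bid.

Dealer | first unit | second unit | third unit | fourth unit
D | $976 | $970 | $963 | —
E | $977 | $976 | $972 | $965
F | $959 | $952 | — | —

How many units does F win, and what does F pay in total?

All unit-bids, highest first — top 6: 977 (E-1), 976 (D-1), 976 (E-2), 972 (E-3), 970 (D-2), 965 (E-4)
First bid not allocated: $963.
F wins 0 unit(s) at $963 each.

F: 0 units, pays $0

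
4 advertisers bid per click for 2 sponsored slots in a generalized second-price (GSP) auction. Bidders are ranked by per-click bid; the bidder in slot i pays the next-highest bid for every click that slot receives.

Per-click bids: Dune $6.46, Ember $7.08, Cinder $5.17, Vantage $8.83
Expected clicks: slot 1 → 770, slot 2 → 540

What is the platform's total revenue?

Total revenue: $8940.00

Per-click bids in order: $8.83 (Vantage) > $7.08 (Ember) > $6.46 (Dune) > …
Slot 1: Vantage pays $7.08 × 770 = $5451.60
Slot 2: Ember pays $6.46 × 540 = $3488.40
Total = $8940.00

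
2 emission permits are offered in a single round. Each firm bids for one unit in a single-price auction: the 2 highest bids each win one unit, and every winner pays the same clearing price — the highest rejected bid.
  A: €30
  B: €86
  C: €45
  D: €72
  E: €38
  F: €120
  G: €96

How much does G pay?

G pays €86

Ordering the bids: 120 (F), 96 (G), 86 (B), 72 (D), …
Winners (2 units): F, G.
First losing bid is B's €86, which sets the uniform price.
G wins → pays €86.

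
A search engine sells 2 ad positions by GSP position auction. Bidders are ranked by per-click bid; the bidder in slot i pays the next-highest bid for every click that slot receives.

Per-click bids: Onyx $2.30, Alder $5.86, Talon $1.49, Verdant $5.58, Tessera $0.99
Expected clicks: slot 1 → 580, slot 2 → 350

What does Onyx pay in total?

Sorting advertisers: $5.86 (Alder) > $5.58 (Verdant) > $2.30 (Onyx) > …
Onyx ranks below slot 2 → no slot, pays nothing.

Onyx pays $0.00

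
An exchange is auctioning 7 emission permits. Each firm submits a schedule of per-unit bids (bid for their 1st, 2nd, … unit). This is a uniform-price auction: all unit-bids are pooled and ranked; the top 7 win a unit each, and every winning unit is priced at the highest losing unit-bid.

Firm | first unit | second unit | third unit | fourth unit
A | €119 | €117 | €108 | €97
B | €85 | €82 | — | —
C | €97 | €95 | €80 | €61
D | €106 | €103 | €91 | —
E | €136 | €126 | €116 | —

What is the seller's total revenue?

Merging the schedules and taking the best 7: 136 (E-1), 126 (E-2), 119 (A-1), 117 (A-2), 116 (E-3), 108 (A-3), 106 (D-1)
Highest rejected unit-bid = €103.
Allocation: A 3, D 1, E 3. Every unit priced at €103.
Revenue = 7 × 103 = €721.

Total revenue: €721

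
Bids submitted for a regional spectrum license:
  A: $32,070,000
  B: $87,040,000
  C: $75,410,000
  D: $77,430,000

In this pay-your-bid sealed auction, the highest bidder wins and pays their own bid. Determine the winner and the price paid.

Sorting bids: 87,040,000 (B) > 77,430,000 (D) > 75,410,000 (C) > 32,070,000 (A)
First-price: B pays what they bid, $87,040,000.

B pays $87,040,000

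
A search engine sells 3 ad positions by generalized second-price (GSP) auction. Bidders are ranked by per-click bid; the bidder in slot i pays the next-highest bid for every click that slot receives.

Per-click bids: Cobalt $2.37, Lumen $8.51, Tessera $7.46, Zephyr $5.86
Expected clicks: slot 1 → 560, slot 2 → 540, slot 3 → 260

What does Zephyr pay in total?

Zephyr pays $616.20

Per-click bids in order: $8.51 (Lumen) > $7.46 (Tessera) > $5.86 (Zephyr) > $2.37 (Cobalt)
Zephyr holds slot 3 → pays next bid $2.37 × 260 clicks = $616.20.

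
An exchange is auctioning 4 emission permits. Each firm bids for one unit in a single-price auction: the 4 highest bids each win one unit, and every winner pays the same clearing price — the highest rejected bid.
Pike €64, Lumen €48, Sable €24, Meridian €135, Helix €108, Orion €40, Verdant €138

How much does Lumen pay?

Lumen pays €0

Bids ranked high→low: 138 (Verdant), 135 (Meridian), 108 (Helix), 64 (Pike), 48 (Lumen), 40 (Orion), …
Top 4: Verdant, Meridian, Helix, Pike.
Clearing price = highest rejected bid = €48.
Lumen does not win → pays €0.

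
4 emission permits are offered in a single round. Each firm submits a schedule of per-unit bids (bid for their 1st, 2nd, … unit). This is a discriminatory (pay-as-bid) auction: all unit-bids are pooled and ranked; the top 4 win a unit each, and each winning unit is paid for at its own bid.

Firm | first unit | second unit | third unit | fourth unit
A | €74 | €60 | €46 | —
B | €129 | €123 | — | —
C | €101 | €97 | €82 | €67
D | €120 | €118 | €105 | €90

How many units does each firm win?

Pooled unit-bids ranked (top 4): 129 (B-1), 123 (B-2), 120 (D-1), 118 (D-2)
Next rejected bid: €105 (not a price — pay-as-bid).
Allocation: B 2, D 2.

B 2, D 2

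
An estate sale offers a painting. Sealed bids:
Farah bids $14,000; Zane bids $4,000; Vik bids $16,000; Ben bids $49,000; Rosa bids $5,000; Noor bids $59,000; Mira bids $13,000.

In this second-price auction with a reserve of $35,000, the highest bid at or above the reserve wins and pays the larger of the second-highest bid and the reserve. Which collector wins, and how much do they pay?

Sorting bids: 59,000 (Noor) > 49,000 (Ben) > 16,000 (Vik) > 14,000 (Farah) > 13,000 (Mira) > 5,000 (Rosa) > …
Highest eligible bid: Noor at $59,000.
max(second-highest $49,000, reserve $35,000) = $49,000; the reserve does not bind.

Noor pays $49,000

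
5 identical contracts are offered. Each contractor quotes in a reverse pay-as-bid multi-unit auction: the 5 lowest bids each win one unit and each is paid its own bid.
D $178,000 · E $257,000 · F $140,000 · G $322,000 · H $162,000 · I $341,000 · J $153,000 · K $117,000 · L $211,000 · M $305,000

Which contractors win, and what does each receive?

K $117,000, F $140,000, J $153,000, H $162,000, D $178,000

Ordering the bids: 117,000 (K), 140,000 (F), 153,000 (J), 162,000 (H), 178,000 (D), 211,000 (L), 257,000 (E), …
The 5 lowest are K, F, J, H, D.
Each winner is paid its own bid: K $117,000, F $140,000, J $153,000, H $162,000, D $178,000.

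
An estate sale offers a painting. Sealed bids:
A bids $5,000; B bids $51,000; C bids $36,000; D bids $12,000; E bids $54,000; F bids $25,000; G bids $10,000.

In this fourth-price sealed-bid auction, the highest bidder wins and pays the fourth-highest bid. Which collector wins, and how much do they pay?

E pays $25,000

Bids in order: 54,000 (E) > 51,000 (B) > 36,000 (C) > 25,000 (F) > 12,000 (D) > 10,000 (G) > …
E wins; payment is bid #4 in the ranking = $25,000.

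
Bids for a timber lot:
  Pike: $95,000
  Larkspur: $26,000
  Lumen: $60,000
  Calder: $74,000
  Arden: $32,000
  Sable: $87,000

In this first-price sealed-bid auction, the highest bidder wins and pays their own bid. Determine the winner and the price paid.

Pike pays $95,000

Rule: the highest bidder wins and pays their own bid.
Bids in order: 95,000 (Pike) > 87,000 (Sable) > 74,000 (Calder) > 60,000 (Lumen) > 32,000 (Arden) > 26,000 (Larkspur)
First-price: Pike pays what they bid, $95,000.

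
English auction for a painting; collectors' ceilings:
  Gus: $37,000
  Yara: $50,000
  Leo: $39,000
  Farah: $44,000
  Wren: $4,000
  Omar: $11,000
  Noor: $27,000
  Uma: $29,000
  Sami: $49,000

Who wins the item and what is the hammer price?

Yara wins at $49,000

Sorting limits: 50,000 (Yara) > 49,000 (Sami) > 44,000 (Farah) > 39,000 (Leo) > 37,000 (Gus) > 29,000 (Uma) > …
Sami is the last rival to drop out, at $49,000; Yara remains and wins at that price.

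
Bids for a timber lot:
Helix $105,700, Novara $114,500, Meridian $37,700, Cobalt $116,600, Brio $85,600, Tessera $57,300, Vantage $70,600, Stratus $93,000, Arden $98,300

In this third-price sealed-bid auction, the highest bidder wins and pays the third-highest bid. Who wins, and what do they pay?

Cobalt pays $105,700

Sorting bids: 116,600 (Cobalt) > 114,500 (Novara) > 105,700 (Helix) > 98,300 (Arden) > 93,000 (Stratus) > 85,600 (Brio) > …
Cobalt is highest; pays the third-highest bid, $105,700.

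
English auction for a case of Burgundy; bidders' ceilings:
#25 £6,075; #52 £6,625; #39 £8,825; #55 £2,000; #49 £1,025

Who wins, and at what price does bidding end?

#39 wins at £6,625

Open ascending-bid auction: the price rises until one bidder remains; the winner pays the price at which the last rival dropped out.
Limits ranked: 8,825 (#39) > 6,625 (#52) > 6,075 (#25) > 2,000 (#55) > 1,025 (#49)
#52 is the last rival to drop out, at £6,625; #39 remains and wins at that price.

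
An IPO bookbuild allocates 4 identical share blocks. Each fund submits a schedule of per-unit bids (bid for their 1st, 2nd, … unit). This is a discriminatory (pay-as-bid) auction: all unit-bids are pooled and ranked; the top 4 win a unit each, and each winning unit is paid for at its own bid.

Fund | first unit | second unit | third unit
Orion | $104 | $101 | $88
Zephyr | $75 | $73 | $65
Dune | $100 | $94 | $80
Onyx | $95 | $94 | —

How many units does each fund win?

Dune 1, Onyx 1, Orion 2

Pooled unit-bids ranked (top 4): 104 (Orion-1), 101 (Orion-2), 100 (Dune-1), 95 (Onyx-1)
Next rejected bid: $94 (not a price — pay-as-bid).
Allocation: Dune 1, Onyx 1, Orion 2.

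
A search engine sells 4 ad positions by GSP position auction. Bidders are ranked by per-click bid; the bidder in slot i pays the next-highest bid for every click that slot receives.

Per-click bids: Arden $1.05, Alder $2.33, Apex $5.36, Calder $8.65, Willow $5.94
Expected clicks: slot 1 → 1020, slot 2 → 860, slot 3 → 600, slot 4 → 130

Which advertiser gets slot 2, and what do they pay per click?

Sorting advertisers: $8.65 (Calder) > $5.94 (Willow) > $5.36 (Apex) > $2.33 (Alder) > $1.05 (Arden)
Slot 2 goes to the second-ranked bidder, Willow, who pays the next bid down: $5.36/click.

Willow; $5.36 per click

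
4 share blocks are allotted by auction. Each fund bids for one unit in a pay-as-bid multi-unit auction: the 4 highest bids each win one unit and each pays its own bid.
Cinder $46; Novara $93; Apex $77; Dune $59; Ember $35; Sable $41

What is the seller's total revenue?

Total revenue: $275

Bids ranked high→low: 93 (Novara), 77 (Apex), 59 (Dune), 46 (Cinder), 41 (Sable), 35 (Ember)
Top 4: Novara, Apex, Dune, Cinder.
Total revenue = 93 + 77 + 59 + 46 = $275.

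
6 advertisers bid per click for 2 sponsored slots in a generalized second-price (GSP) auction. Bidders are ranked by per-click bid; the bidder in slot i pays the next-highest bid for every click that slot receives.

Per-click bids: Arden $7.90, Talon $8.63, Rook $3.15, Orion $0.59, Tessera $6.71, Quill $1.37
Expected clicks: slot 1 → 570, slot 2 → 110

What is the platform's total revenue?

Sorting advertisers: $8.63 (Talon) > $7.90 (Arden) > $6.71 (Tessera) > …
Slot 1: Talon pays $7.90 × 570 = $4503.00
Slot 2: Arden pays $6.71 × 110 = $738.10
Total = $5241.10

Total revenue: $5241.10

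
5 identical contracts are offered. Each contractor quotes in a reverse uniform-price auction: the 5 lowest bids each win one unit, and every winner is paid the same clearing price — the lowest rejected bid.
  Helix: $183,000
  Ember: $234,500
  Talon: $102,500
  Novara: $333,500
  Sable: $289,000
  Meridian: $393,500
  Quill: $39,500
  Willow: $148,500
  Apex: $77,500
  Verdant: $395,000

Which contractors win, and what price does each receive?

Quill, Apex, Talon, Willow, Helix; each is paid $234,500

Bids ranked low→high: 39,500 (Quill), 77,500 (Apex), 102,500 (Talon), 148,500 (Willow), 183,000 (Helix), 234,500 (Ember), 289,000 (Sable), …
The 5 lowest are Quill, Apex, Talon, Willow, Helix.
First losing bid is Ember's $234,500, which sets the uniform price.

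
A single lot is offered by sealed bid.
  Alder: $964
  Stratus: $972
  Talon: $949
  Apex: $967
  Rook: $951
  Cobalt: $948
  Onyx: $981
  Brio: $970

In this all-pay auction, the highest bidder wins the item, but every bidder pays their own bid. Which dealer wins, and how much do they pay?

Onyx pays $981

Bids ranked: 981 (Onyx) > 972 (Stratus) > 970 (Brio) > 967 (Apex) > 964 (Alder) > 951 (Rook) > …
Onyx wins with the top bid; all bids are sunk regardless.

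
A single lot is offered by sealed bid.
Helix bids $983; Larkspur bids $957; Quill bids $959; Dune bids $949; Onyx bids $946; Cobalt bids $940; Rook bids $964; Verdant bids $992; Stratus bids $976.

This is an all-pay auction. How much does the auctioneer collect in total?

Total revenue: $8,666

Rule: the highest bidder wins the item, but every bidder pays their own bid.
Sorting bids: 992 (Verdant) > 983 (Helix) > 976 (Stratus) > 964 (Rook) > 959 (Quill) > 957 (Larkspur) > …
Every bidder forfeits their bid regardless of winning.
Revenue = 983 + 957 + 959 + 949 + 946 + 940 + 964 + 992 + 976 = $8,666.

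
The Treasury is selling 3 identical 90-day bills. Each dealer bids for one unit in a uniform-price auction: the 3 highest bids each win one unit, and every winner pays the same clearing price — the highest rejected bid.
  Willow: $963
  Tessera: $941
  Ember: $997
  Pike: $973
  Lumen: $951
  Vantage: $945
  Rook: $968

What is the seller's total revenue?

Total revenue: $2,889

Bids ranked high→low: 997 (Ember), 973 (Pike), 968 (Rook), 963 (Willow), 951 (Lumen), …
The 3 highest are Ember, Pike, Rook.
Clearing price = highest rejected bid = $963.
Total revenue = 3 × $963 = $2,889.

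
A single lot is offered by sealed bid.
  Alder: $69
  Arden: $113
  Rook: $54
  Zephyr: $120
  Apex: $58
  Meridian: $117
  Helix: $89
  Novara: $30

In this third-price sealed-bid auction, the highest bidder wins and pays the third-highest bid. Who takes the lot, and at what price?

Zephyr pays $113

Bids in order: 120 (Zephyr) > 117 (Meridian) > 113 (Arden) > 89 (Helix) > 69 (Alder) > 58 (Apex) > …
Zephyr is highest; pays the third-highest bid, $113.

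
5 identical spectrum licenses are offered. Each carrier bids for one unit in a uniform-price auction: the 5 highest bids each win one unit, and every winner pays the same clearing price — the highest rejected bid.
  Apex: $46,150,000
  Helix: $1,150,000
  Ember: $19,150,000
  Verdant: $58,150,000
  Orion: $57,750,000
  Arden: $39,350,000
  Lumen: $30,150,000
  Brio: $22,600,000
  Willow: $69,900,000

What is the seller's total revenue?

Bids ranked high→low: 69,900,000 (Willow), 58,150,000 (Verdant), 57,750,000 (Orion), 46,150,000 (Apex), 39,350,000 (Arden), 30,150,000 (Lumen), 22,600,000 (Brio), …
Winners (5 units): Willow, Verdant, Orion, Apex, Arden.
Clearing price = highest rejected bid = $30,150,000.
Total revenue = 5 × $30,150,000 = $150,750,000.

Total revenue: $150,750,000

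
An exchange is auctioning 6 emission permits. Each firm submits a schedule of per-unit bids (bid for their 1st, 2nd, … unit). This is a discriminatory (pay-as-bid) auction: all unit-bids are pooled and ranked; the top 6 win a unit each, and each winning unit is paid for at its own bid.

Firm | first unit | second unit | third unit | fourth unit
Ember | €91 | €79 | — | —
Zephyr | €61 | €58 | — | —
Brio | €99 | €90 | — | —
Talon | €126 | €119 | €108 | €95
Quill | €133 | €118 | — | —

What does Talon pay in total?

Merging the schedules and taking the best 6: 133 (Quill-1), 126 (Talon-1), 119 (Talon-2), 118 (Quill-2), 108 (Talon-3), 99 (Brio-1)
Next rejected bid: €95 (not a price — pay-as-bid).
Talon's winning unit-bids: 126 + 119 + 108 = €353.

Talon pays €353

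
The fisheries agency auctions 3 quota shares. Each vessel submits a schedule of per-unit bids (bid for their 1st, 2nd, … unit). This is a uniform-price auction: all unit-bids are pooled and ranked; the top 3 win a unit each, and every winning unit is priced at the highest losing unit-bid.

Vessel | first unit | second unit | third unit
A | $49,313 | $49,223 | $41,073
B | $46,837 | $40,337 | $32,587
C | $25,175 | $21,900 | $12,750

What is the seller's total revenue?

All unit-bids, highest first — top 3: 49,313 (A-1), 49,223 (A-2), 46,837 (B-1)
First bid not allocated: $41,073.
Allocation: A 2, B 1. Every unit priced at $41,073.
Revenue = 3 × 41,073 = $123,219.

Total revenue: $123,219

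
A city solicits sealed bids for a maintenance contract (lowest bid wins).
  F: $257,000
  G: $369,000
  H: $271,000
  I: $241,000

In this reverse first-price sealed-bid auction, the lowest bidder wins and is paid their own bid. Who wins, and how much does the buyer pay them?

Sorting bids: 241,000 (I) < 257,000 (F) < 271,000 (H) < 369,000 (G)
First-price: I is paid what they bid, $241,000.

I is paid $241,000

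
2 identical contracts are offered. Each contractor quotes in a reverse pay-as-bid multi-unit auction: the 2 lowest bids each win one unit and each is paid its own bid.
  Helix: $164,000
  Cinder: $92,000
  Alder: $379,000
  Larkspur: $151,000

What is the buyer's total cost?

Sorting: 92,000 (Cinder), 151,000 (Larkspur), 164,000 (Helix), 379,000 (Alder)
Winners (2 units): Cinder, Larkspur.
Total cost = 92,000 + 151,000 = $243,000.

Total cost: $243,000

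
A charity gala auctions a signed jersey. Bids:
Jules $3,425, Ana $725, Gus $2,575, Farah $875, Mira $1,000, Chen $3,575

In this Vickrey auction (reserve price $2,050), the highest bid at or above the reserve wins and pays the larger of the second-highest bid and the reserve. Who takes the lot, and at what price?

Bids ranked: 3,575 (Chen) > 3,425 (Jules) > 2,575 (Gus) > 1,000 (Mira) > 875 (Farah) > 725 (Ana)
Chen has the top bid at or above the reserve ($3,575).
Second-highest bid $3,425 exceeds the reserve $2,050 → payment $3,425.

Chen pays $3,425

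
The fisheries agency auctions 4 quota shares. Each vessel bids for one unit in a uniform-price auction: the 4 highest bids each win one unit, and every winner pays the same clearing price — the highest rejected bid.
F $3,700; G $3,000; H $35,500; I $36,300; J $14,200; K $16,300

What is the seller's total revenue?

Sorting: 36,300 (I), 35,500 (H), 16,300 (K), 14,200 (J), 3,700 (F), 3,000 (G)
Top 4: I, H, K, J.
Clearing price = highest rejected bid = $3,700.
Total revenue = 4 × $3,700 = $14,800.

Total revenue: $14,800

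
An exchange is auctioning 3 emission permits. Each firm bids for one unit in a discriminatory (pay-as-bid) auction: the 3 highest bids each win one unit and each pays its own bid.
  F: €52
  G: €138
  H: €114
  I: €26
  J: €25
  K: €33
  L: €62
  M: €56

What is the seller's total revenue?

Bids ranked high→low: 138 (G), 114 (H), 62 (L), 56 (M), 52 (F), …
The 3 highest are G, H, L.
Total revenue = 138 + 114 + 62 = €314.

Total revenue: €314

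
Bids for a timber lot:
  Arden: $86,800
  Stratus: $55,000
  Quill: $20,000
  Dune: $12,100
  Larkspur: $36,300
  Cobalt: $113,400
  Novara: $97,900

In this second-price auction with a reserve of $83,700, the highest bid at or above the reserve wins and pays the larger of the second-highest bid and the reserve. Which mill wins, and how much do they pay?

Rule: the highest bid at or above the reserve wins and pays the larger of the second-highest bid and the reserve.
Bids ranked: 113,400 (Cobalt) > 97,900 (Novara) > 86,800 (Arden) > 55,000 (Stratus) > 36,300 (Larkspur) > 20,000 (Quill) > …
Highest eligible bid: Cobalt at $113,400.
max(second-highest $97,900, reserve $83,700) = $97,900; the reserve does not bind.

Cobalt pays $97,900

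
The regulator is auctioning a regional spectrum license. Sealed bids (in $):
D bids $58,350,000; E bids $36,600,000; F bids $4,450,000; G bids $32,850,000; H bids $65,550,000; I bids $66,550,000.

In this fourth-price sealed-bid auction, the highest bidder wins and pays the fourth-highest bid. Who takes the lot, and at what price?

Bids in order: 66,550,000 (I) > 65,550,000 (H) > 58,350,000 (D) > 36,600,000 (E) > 32,850,000 (G) > 4,450,000 (F)
I wins; payment is bid #4 in the ranking = $36,600,000.

I pays $36,600,000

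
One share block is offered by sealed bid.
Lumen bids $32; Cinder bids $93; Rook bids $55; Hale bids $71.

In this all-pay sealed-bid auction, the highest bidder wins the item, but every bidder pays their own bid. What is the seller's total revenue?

Sorting bids: 93 (Cinder) > 71 (Hale) > 55 (Rook) > 32 (Lumen)
Every bidder forfeits their bid regardless of winning.
Revenue = 32 + 93 + 55 + 71 = $251.

Total revenue: $251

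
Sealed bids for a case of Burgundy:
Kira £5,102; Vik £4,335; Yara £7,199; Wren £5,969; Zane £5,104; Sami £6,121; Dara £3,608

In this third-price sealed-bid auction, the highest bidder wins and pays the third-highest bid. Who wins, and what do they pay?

Rule: the highest bidder wins and pays the third-highest bid.
Bids in order: 7,199 (Yara) > 6,121 (Sami) > 5,969 (Wren) > 5,104 (Zane) > 5,102 (Kira) > 4,335 (Vik) > …
Yara wins; payment is bid #3 in the ranking = £5,969.

Yara pays £5,969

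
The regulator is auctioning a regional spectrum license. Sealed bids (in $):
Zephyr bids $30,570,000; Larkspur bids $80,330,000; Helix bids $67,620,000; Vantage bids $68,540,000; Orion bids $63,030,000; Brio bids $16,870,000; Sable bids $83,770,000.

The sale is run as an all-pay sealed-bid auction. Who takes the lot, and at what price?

All-pay sealed-bid auction: the highest bidder wins the item, but every bidder pays their own bid.
Bids ranked: 83,770,000 (Sable) > 80,330,000 (Larkspur) > 68,540,000 (Vantage) > 67,620,000 (Helix) > 63,030,000 (Orion) > 30,570,000 (Zephyr) > …
Sable wins with the top bid; all bids are sunk regardless.

Sable pays $83,770,000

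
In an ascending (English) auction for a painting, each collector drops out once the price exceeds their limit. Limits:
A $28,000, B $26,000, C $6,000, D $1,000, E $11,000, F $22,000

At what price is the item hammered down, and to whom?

Limits ranked: 28,000 (A) > 26,000 (B) > 22,000 (F) > 11,000 (E) > 6,000 (C) > 1,000 (D)
B is the last rival to drop out, at $26,000; A remains and wins at that price.

A wins at $26,000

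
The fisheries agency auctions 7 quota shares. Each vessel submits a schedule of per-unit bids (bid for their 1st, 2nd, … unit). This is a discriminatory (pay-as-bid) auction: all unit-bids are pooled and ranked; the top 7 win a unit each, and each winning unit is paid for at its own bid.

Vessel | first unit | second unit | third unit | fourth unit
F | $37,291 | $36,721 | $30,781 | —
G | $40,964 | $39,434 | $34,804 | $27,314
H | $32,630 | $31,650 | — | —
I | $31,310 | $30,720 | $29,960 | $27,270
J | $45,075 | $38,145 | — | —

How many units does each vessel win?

All unit-bids, highest first — top 7: 45,075 (J-1), 40,964 (G-1), 39,434 (G-2), 38,145 (J-2), 37,291 (F-1), 36,721 (F-2), 34,804 (G-3)
Next rejected bid: $32,630 (not a price — pay-as-bid).
Allocation: F 2, G 3, J 2.

F 2, G 3, J 2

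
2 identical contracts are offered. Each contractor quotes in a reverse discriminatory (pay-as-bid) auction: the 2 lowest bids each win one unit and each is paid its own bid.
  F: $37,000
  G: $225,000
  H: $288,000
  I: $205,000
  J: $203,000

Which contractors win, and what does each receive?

Sorting: 37,000 (F), 203,000 (J), 205,000 (I), 225,000 (G), …
Lowest 2: F, J.
Each winner is paid its own bid: F $37,000, J $203,000.

F $37,000, J $203,000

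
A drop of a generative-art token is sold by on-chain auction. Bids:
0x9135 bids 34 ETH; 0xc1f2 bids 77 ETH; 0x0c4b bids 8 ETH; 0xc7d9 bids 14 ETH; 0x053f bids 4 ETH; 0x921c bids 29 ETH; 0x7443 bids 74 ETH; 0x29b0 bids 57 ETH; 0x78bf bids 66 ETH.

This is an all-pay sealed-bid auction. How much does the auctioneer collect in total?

Total revenue: 363 ETH

Bids in order: 77 (0xc1f2) > 74 (0x7443) > 66 (0x78bf) > 57 (0x29b0) > 34 (0x9135) > 29 (0x921c) > …
Every bidder forfeits their bid regardless of winning.
Revenue = 34 + 77 + 8 + 14 + 4 + 29 + 74 + 57 + 66 = 363 ETH.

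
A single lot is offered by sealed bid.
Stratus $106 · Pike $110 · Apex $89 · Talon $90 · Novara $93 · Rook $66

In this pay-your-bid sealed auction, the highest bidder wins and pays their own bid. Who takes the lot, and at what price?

Bids in order: 110 (Pike) > 106 (Stratus) > 93 (Novara) > 90 (Talon) > 89 (Apex) > 66 (Rook)
Pike is highest → pays own bid, $110.

Pike pays $110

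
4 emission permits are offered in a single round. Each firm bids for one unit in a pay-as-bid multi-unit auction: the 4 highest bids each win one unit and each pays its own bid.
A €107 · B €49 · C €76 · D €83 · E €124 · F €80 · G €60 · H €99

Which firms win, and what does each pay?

Sorting: 124 (E), 107 (A), 99 (H), 83 (D), 80 (F), 76 (C), …
Winners (4 units): E, A, H, D.
Each winner pays its own bid: E €124, A €107, H €99, D €83.

E €124, A €107, H €99, D €83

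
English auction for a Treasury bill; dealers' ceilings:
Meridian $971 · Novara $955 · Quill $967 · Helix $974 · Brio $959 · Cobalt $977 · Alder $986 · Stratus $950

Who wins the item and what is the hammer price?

Alder wins at $977

Ascending (English) auction: the price rises until one bidder remains; the winner pays the price at which the last rival dropped out.
Limits ranked: 986 (Alder) > 977 (Cobalt) > 974 (Helix) > 971 (Meridian) > 967 (Quill) > 959 (Brio) > …
Bidding ends when Cobalt exits at $977; Alder takes it.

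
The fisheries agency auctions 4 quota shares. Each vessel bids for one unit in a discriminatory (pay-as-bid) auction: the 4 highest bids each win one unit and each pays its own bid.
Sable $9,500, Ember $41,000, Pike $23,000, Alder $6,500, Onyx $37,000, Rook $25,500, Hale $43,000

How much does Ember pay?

Ember pays $41,000

Bids ranked high→low: 43,000 (Hale), 41,000 (Ember), 37,000 (Onyx), 25,500 (Rook), 23,000 (Pike), 9,500 (Sable), …
Top 4: Hale, Ember, Onyx, Rook.
Ember wins → own bid $41,000.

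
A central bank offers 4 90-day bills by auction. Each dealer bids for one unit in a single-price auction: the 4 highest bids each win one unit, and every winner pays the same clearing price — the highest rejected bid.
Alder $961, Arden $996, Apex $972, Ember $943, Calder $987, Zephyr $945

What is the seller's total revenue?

Sorting: 996 (Arden), 987 (Calder), 972 (Apex), 961 (Alder), 945 (Zephyr), 943 (Ember)
Top 4: Arden, Calder, Apex, Alder.
Highest unsuccessful bid: $945 → clearing price.
Total revenue = 4 × $945 = $3,780.

Total revenue: $3,780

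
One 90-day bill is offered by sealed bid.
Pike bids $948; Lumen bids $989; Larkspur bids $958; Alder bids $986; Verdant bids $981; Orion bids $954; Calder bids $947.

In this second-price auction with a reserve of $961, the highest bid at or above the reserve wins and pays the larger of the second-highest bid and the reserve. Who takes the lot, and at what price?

Bids in order: 989 (Lumen) > 986 (Alder) > 981 (Verdant) > 958 (Larkspur) > 954 (Orion) > 948 (Pike) > …
Lumen has the top bid at or above the reserve ($989).
Second-highest bid $986 exceeds the reserve $961 → payment $986.

Lumen pays $986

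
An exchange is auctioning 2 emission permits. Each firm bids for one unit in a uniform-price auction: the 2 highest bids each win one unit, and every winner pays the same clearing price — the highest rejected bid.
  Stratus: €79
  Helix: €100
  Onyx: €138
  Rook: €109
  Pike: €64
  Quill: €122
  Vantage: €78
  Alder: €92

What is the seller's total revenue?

Total revenue: €218

Bids ranked high→low: 138 (Onyx), 122 (Quill), 109 (Rook), 100 (Helix), …
The 2 highest are Onyx, Quill.
Clearing price = highest rejected bid = €109.
Total revenue = 2 × €109 = €218.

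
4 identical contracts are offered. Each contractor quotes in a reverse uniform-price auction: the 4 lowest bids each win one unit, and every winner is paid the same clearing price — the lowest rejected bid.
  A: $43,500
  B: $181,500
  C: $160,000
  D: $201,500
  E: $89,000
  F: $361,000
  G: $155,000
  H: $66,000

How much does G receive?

G is paid $160,000

Bids ranked low→high: 43,500 (A), 66,000 (H), 89,000 (E), 155,000 (G), 160,000 (C), 181,500 (B), …
The 4 lowest are A, H, E, G.
First losing bid is C's $160,000, which sets the uniform price.
G wins → is paid $160,000.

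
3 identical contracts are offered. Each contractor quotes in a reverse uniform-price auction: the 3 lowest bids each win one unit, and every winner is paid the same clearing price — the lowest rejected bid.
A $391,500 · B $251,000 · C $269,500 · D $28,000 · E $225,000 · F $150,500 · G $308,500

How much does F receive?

F is paid $251,000

Ordering the bids: 28,000 (D), 150,500 (F), 225,000 (E), 251,000 (B), 269,500 (C), …
The 3 lowest are D, F, E.
Clearing price = lowest rejected bid = $251,000.
F wins → is paid $251,000.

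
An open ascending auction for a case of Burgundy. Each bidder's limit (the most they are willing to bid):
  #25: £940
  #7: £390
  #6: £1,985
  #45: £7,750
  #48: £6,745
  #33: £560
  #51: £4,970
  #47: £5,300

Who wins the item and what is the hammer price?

#45 wins at £6,745

Open ascending-bid auction: the price rises until one bidder remains; the winner pays the price at which the last rival dropped out.
Limits in order: 7,750 (#45) > 6,745 (#48) > 5,300 (#47) > 4,970 (#51) > 1,985 (#6) > 940 (#25) > …
Bidding ends when #48 exits at £6,745; #45 takes it.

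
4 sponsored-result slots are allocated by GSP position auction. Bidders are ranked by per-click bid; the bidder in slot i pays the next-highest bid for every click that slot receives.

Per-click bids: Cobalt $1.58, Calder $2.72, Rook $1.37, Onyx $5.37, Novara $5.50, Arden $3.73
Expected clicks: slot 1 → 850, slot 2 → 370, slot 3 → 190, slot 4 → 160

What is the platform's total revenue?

Per-click bids in order: $5.50 (Novara) > $5.37 (Onyx) > $3.73 (Arden) > $2.72 (Calder) > $1.58 (Cobalt) > …
Slot 1: Novara pays $5.37 × 850 = $4564.50
Slot 2: Onyx pays $3.73 × 370 = $1380.10
Slot 3: Arden pays $2.72 × 190 = $516.80
Slot 4: Calder pays $1.58 × 160 = $252.80
Total = $6714.20

Total revenue: $6714.20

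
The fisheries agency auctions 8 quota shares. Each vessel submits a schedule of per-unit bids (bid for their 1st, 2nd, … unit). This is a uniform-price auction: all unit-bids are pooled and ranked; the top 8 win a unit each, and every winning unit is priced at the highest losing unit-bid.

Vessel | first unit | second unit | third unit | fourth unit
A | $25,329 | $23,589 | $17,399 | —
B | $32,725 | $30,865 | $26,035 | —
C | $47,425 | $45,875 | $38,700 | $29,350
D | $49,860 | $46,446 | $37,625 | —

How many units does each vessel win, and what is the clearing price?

B 2, C 3, D 3; clearing price $29,350

All unit-bids, highest first — top 8: 49,860 (D-1), 47,425 (C-1), 46,446 (D-2), 45,875 (C-2), 38,700 (C-3), 37,625 (D-3), 32,725 (B-1), 30,865 (B-2)
The (k+1)-th unit-bid is $29,350.
Allocation: B 2, C 3, D 3.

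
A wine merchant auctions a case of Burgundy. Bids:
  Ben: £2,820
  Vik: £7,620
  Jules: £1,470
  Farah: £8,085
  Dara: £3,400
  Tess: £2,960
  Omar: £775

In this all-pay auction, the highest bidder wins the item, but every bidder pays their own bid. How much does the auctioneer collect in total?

Total revenue: £27,130

Bids ranked: 8,085 (Farah) > 7,620 (Vik) > 3,400 (Dara) > 2,960 (Tess) > 2,820 (Ben) > 1,470 (Jules) > …
Farah wins with the top bid; all bids are sunk regardless.
Every bidder forfeits their bid regardless of winning.
Revenue = 2,820 + 7,620 + 1,470 + 8,085 + 3,400 + 2,960 + 775 = £27,130.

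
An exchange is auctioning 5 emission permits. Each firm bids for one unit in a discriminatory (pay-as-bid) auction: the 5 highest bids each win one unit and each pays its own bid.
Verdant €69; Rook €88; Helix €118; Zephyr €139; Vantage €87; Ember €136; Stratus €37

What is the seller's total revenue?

Total revenue: €568

Sorting: 139 (Zephyr), 136 (Ember), 118 (Helix), 88 (Rook), 87 (Vantage), 69 (Verdant), 37 (Stratus)
Winners (5 units): Zephyr, Ember, Helix, Rook, Vantage.
Total revenue = 139 + 136 + 118 + 88 + 87 = €568.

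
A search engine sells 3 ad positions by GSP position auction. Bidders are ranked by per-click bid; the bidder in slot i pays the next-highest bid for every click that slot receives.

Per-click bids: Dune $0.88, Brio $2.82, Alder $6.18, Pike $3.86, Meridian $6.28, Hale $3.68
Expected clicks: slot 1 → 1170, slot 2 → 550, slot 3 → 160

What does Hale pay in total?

Hale pays $0.00

Ranked by bid: $6.28 (Meridian) > $6.18 (Alder) > $3.86 (Pike) > $3.68 (Hale) > …
Hale ranks below slot 3 → no slot, pays nothing.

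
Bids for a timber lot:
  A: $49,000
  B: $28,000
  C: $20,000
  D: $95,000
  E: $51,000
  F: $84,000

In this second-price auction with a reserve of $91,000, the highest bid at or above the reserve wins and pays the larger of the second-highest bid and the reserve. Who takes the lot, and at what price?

D pays $91,000

Bids ranked: 95,000 (D) > 84,000 (F) > 51,000 (E) > 49,000 (A) > 28,000 (B) > 20,000 (C)
D has the top bid at or above the reserve ($95,000).
max(second-highest $84,000, reserve $91,000) = $91,000.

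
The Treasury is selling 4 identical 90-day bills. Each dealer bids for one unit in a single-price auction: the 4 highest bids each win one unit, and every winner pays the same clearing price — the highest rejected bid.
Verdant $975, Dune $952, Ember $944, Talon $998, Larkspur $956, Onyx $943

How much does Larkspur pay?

Ordering the bids: 998 (Talon), 975 (Verdant), 956 (Larkspur), 952 (Dune), 944 (Ember), 943 (Onyx)
The 4 highest are Talon, Verdant, Larkspur, Dune.
Highest unsuccessful bid: $944 → clearing price.
Larkspur wins → pays $944.

Larkspur pays $944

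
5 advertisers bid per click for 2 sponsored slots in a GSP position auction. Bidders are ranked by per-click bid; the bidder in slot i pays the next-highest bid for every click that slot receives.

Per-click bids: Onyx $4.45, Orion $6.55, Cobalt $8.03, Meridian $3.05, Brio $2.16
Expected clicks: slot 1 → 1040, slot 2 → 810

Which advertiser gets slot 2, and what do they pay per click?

Orion; $4.45 per click

Ranked by bid: $8.03 (Cobalt) > $6.55 (Orion) > $4.45 (Onyx) > …
Slot 2 goes to the second-ranked bidder, Orion, who pays the next bid down: $4.45/click.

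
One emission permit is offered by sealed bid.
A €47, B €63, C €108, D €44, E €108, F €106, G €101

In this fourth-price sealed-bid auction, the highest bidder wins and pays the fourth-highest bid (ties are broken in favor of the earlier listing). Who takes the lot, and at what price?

C pays €101

Bids ranked: 108 (C) > 108 (E) > 106 (F) > 101 (G) > 63 (B) > 47 (A) > …
Tie at €108 → C wins by tie-break.
C wins; payment is bid #4 in the ranking = €101.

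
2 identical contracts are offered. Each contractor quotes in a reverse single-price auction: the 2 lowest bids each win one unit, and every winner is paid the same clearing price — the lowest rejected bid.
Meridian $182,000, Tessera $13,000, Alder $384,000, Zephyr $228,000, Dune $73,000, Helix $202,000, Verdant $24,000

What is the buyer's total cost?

Sorting: 13,000 (Tessera), 24,000 (Verdant), 73,000 (Dune), 182,000 (Meridian), …
The 2 lowest are Tessera, Verdant.
Clearing price = lowest rejected bid = $73,000.
Total cost = 2 × $73,000 = $146,000.

Total cost: $146,000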